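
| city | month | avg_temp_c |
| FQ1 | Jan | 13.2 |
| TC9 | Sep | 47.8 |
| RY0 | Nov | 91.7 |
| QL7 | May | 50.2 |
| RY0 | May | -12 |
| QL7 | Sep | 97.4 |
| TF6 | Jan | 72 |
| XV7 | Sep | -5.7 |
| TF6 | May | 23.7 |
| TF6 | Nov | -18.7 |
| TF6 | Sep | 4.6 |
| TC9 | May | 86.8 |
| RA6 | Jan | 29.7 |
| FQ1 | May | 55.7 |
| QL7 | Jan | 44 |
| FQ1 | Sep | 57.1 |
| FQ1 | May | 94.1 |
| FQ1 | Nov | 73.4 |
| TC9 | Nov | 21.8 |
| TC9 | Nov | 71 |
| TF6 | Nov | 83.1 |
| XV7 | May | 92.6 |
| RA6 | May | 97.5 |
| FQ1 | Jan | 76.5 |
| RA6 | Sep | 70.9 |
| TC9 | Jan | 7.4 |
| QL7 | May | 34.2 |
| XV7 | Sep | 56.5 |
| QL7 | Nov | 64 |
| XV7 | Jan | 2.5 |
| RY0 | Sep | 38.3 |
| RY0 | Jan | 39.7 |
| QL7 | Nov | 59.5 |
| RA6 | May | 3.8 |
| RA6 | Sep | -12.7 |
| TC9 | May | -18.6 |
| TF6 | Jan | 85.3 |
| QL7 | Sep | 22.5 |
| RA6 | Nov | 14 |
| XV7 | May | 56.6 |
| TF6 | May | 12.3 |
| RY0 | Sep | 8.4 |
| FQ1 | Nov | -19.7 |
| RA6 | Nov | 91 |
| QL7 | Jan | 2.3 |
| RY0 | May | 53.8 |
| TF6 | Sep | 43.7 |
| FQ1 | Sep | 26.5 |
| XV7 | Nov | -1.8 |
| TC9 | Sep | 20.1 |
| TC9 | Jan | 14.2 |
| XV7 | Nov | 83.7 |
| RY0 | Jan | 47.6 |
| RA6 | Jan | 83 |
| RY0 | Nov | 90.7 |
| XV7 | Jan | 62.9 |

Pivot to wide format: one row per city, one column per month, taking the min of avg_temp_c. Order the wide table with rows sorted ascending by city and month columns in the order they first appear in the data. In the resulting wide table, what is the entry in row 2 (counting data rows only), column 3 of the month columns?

59.5

With rows sorted ascending by city, row 2 is city=QL7. month columns in first-appearance order: Jan, Sep, Nov, May; column 3 is Nov.
Long rows with city=QL7, month=Nov: min(64, 59.5) = 59.5.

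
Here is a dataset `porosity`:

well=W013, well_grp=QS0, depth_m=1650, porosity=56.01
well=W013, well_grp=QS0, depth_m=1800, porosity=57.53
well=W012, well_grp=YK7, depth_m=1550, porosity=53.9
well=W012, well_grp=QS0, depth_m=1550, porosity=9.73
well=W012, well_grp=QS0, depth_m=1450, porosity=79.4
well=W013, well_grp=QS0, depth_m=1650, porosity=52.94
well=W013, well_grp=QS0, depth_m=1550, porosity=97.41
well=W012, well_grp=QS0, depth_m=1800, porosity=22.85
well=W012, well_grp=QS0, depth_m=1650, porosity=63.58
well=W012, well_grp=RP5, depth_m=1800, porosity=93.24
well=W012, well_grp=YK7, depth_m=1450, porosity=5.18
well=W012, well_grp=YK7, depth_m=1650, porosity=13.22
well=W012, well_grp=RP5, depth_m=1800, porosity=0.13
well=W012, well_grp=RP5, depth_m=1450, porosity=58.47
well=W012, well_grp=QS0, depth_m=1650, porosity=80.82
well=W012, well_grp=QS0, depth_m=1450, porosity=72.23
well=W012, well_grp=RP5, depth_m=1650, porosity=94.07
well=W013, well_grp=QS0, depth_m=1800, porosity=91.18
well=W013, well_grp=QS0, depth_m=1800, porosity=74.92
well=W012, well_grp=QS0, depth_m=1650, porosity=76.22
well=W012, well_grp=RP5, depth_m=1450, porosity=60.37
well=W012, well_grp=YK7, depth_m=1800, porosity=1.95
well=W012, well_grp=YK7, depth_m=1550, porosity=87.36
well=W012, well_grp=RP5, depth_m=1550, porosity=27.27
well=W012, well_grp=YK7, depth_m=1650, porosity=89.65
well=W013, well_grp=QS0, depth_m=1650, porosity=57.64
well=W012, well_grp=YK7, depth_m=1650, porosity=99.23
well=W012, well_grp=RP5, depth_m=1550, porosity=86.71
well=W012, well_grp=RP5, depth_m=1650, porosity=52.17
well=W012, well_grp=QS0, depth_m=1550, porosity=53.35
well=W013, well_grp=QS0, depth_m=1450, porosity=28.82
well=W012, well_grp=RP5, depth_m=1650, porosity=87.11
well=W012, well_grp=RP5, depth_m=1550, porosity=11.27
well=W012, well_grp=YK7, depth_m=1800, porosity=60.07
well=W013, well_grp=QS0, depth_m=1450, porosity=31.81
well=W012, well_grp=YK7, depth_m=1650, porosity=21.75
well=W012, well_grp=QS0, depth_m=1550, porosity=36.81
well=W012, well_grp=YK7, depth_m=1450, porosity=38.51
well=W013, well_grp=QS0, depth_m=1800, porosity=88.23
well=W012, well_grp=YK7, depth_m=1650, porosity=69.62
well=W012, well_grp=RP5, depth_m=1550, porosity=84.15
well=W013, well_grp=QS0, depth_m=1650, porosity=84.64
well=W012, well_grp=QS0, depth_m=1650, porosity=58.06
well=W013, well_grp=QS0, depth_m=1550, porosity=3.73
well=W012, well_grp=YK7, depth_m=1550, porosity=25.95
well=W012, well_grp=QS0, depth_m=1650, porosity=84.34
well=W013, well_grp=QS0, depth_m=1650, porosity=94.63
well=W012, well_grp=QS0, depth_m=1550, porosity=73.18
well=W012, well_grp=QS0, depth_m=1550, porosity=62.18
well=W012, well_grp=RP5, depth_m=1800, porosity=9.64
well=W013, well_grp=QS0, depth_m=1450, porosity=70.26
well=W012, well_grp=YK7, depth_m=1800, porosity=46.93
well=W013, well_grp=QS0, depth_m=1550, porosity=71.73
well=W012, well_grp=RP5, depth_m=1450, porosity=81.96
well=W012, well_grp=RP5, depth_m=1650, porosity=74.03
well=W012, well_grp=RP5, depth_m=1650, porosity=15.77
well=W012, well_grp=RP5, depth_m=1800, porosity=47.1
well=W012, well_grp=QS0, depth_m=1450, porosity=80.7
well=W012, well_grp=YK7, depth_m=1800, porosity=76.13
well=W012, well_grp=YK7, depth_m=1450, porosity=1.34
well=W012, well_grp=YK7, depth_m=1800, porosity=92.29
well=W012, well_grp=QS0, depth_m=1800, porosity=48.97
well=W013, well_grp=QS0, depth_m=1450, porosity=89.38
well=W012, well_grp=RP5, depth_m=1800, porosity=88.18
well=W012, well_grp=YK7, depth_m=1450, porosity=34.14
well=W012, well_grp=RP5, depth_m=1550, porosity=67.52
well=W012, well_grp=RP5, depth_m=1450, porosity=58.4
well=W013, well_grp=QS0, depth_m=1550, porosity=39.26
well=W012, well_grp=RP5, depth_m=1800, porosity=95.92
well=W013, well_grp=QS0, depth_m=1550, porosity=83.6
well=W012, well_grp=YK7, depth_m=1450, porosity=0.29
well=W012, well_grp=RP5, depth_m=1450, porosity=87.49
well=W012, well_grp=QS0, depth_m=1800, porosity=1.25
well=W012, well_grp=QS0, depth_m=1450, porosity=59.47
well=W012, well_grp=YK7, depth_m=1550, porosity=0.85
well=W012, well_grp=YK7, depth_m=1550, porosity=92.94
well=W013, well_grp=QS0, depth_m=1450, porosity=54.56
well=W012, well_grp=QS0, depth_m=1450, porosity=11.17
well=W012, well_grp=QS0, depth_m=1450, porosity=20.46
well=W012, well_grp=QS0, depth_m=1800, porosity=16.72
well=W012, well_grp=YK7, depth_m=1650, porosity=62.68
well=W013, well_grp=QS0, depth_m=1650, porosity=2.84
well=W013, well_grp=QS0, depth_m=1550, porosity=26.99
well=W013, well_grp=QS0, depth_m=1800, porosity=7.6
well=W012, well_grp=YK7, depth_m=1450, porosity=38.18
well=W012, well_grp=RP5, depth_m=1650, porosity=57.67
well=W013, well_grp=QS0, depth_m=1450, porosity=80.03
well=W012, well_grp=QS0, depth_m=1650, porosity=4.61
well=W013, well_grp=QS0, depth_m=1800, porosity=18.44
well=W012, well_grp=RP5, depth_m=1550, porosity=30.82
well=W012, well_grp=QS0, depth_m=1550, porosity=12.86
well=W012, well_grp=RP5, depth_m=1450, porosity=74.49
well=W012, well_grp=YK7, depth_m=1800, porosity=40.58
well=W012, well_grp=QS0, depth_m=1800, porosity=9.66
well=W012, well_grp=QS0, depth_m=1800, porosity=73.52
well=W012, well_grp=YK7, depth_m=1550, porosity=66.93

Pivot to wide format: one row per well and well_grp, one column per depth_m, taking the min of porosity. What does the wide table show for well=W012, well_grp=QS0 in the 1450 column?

11.17

Rows with well=W012, well_grp=QS0 and depth_m=1450: porosity values are 79.4, 72.23, 80.7, 59.47, 11.17, 20.46.
min(79.4, 72.23, 80.7, 59.47, 11.17, 20.46) = 11.17.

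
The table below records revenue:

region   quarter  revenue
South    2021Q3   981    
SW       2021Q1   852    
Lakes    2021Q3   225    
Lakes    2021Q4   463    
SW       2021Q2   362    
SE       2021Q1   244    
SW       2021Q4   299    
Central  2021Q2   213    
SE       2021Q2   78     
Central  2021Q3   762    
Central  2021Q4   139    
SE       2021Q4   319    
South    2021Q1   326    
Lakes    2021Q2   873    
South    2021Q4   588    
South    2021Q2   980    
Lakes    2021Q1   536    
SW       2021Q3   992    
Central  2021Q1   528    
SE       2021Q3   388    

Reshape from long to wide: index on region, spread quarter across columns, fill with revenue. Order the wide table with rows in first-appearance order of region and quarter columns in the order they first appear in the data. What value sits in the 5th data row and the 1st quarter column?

With rows in first-appearance order of region, row 5 is region=Central. quarter columns in first-appearance order: 2021Q3, 2021Q1, 2021Q4, 2021Q2; column 1 is 2021Q3.
Long rows with region=Central, quarter=2021Q3: revenue = 762.

762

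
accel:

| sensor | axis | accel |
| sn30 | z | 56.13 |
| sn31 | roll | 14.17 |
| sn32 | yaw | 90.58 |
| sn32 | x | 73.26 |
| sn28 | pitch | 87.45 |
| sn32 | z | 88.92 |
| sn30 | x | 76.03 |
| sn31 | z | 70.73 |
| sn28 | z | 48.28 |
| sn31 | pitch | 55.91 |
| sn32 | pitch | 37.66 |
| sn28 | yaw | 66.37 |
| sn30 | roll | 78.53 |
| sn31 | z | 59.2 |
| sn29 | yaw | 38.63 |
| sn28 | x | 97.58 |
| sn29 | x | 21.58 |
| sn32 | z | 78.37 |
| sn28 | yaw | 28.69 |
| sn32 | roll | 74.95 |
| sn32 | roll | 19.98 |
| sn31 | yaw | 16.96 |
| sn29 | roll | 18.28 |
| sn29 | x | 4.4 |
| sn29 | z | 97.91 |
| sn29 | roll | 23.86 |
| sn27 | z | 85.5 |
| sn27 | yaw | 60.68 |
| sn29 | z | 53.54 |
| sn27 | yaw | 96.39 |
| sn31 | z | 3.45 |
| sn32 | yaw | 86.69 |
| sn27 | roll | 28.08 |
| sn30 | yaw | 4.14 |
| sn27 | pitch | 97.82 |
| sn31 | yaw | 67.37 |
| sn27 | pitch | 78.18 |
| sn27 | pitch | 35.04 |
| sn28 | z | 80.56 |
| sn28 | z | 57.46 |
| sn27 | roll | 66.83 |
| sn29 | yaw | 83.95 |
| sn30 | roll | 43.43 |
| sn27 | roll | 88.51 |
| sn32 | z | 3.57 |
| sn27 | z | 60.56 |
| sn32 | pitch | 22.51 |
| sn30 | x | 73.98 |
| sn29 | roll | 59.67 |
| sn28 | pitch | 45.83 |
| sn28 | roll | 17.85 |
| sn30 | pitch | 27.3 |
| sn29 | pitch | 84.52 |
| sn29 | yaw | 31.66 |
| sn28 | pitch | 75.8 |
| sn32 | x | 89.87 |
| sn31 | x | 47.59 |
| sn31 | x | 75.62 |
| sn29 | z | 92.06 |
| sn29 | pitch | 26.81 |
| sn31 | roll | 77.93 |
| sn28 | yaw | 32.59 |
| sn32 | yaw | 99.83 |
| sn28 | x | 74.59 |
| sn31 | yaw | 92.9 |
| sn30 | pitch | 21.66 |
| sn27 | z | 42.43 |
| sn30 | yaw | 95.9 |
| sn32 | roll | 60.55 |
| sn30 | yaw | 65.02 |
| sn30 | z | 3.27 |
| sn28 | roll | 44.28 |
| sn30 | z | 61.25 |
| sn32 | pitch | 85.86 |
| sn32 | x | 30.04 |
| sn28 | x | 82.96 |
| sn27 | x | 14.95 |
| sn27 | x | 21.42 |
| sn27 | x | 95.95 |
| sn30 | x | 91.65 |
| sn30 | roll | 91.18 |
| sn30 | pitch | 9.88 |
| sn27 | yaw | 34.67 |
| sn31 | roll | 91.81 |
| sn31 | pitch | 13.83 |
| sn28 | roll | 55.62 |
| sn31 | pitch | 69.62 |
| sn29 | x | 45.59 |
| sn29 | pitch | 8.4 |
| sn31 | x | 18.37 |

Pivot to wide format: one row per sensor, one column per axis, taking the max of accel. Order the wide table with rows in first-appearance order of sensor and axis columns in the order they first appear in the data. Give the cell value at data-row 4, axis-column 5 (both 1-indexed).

87.45

With rows in first-appearance order of sensor, row 4 is sensor=sn28. axis columns in first-appearance order: z, roll, yaw, x, pitch; column 5 is pitch.
Long rows with sensor=sn28, axis=pitch: max(87.45, 45.83, 75.8) = 87.45.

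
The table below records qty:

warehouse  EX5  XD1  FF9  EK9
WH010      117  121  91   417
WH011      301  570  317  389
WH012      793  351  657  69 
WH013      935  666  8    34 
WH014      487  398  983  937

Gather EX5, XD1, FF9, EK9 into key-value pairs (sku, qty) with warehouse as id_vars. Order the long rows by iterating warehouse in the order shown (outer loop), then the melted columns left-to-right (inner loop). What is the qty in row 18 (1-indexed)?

398

20 rows total (5 × 4). Row 18: index ⌊(18-1)/4⌋ = 4 into warehouse → WH014; (18-1) mod 4 = 1 into the melted columns → XD1.
So row 18 is (WH014, XD1, 398); qty = 398.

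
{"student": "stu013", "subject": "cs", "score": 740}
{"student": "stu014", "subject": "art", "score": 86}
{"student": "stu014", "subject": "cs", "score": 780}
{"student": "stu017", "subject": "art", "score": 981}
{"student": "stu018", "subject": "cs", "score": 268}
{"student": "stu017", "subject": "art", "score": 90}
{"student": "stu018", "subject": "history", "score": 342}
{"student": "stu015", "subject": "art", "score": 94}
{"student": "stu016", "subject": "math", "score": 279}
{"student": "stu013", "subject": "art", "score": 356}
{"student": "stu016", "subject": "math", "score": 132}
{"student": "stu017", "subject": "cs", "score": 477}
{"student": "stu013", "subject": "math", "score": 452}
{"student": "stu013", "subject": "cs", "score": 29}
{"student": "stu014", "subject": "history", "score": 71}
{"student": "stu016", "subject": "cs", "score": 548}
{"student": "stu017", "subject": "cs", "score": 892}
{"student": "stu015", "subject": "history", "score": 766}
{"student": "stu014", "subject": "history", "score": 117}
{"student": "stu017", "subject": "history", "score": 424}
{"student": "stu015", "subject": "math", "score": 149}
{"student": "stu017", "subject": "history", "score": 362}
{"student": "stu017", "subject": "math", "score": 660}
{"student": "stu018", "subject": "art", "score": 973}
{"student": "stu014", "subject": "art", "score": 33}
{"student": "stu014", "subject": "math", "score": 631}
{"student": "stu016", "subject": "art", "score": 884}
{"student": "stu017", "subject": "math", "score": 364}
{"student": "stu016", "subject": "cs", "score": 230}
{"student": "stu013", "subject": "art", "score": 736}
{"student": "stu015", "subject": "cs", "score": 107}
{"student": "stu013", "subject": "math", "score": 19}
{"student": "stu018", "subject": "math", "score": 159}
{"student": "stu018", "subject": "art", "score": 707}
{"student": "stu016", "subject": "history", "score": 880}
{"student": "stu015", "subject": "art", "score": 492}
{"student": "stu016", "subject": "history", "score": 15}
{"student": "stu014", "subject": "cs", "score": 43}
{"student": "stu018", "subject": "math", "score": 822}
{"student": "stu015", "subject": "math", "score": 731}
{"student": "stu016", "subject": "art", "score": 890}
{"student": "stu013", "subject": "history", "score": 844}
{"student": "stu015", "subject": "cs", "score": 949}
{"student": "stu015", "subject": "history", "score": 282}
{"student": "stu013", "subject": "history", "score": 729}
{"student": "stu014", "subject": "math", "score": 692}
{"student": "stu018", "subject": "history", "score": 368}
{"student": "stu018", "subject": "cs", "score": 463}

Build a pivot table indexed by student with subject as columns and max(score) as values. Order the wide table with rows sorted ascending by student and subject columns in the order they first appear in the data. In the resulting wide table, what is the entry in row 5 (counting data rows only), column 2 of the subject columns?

981

With rows sorted ascending by student, row 5 is student=stu017. subject columns in first-appearance order: cs, art, history, math; column 2 is art.
Long rows with student=stu017, subject=art: max(981, 90) = 981.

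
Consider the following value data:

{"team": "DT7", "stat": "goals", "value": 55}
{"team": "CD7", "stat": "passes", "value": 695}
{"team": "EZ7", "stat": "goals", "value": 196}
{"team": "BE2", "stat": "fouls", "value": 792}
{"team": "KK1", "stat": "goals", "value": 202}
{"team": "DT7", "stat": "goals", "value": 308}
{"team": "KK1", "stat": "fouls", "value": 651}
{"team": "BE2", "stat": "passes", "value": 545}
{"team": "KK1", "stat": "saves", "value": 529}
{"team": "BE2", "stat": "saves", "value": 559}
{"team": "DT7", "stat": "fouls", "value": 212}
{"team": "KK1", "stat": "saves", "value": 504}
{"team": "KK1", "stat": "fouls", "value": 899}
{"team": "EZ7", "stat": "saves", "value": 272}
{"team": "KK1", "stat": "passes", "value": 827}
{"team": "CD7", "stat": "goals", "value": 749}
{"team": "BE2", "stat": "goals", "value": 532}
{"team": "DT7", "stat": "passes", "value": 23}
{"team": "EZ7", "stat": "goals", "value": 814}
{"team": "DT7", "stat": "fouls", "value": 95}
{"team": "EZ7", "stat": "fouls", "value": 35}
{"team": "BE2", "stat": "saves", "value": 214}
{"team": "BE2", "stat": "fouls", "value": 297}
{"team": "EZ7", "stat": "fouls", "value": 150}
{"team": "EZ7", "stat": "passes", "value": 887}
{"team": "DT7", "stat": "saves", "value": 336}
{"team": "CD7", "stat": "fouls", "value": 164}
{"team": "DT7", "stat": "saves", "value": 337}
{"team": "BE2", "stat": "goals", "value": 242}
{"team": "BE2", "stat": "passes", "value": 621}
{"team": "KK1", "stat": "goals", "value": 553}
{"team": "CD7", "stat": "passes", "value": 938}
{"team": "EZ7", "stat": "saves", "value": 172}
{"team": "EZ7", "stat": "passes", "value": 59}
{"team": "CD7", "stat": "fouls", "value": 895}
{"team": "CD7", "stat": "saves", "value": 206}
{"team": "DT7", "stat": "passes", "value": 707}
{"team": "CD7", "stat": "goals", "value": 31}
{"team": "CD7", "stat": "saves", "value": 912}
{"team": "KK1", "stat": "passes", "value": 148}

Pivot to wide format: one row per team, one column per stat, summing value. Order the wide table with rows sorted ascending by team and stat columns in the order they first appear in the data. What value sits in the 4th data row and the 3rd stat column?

With rows sorted ascending by team, row 4 is team=EZ7. stat columns in first-appearance order: goals, passes, fouls, saves; column 3 is fouls.
Long rows with team=EZ7, stat=fouls: 35 + 150 = 185.

185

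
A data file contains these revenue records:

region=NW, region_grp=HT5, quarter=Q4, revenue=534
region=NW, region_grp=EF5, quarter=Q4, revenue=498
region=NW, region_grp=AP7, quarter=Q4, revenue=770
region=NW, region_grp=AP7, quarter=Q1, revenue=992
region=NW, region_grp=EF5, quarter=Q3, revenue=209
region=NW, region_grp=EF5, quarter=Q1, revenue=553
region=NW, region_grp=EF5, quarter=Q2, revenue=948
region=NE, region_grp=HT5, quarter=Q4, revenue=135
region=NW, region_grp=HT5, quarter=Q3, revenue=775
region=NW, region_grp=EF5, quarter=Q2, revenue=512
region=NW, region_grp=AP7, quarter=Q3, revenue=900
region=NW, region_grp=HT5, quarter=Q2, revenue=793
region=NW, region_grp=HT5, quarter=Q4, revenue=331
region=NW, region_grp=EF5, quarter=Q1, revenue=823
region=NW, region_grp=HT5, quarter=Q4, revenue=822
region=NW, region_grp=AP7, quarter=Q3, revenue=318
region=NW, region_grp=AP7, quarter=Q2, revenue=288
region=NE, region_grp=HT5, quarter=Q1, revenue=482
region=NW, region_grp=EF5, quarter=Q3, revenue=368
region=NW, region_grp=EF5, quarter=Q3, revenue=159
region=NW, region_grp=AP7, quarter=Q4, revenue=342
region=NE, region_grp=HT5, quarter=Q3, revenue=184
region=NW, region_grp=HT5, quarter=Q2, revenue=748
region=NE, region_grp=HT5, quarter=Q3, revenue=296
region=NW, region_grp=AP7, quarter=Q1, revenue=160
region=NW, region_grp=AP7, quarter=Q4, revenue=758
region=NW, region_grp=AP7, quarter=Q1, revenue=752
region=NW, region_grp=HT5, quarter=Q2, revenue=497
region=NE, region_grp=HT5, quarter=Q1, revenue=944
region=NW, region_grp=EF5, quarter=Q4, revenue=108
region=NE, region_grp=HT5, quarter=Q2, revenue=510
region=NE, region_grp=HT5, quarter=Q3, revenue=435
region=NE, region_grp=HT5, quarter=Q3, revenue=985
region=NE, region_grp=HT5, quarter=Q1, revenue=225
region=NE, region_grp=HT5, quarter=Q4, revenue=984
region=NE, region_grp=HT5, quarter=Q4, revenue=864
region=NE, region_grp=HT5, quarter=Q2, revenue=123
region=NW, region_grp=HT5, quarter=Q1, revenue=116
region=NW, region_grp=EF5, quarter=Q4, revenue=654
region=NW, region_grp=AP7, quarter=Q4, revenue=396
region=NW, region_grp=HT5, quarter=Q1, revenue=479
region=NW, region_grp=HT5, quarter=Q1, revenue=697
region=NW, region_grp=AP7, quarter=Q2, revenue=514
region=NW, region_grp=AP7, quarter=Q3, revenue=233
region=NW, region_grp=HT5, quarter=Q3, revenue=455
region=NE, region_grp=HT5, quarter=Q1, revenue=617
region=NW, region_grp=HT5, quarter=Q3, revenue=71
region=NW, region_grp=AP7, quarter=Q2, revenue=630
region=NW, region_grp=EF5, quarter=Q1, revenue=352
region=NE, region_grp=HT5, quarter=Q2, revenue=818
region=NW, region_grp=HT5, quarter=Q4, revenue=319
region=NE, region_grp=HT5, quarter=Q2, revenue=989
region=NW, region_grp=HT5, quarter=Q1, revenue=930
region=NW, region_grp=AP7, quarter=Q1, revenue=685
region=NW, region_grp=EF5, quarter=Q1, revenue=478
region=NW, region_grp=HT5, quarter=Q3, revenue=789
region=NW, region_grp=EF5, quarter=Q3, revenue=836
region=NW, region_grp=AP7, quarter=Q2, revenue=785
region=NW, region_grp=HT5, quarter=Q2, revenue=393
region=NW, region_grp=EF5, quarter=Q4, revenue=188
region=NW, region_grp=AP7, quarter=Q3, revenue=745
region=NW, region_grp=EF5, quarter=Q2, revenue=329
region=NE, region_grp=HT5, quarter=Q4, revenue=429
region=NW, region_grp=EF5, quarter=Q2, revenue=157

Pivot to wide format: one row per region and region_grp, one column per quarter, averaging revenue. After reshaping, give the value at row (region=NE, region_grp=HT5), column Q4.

603

Rows with region=NE, region_grp=HT5 and quarter=Q4: revenue values are 135, 984, 864, 429.
(135 + 984 + 864 + 429) / 4 = 603.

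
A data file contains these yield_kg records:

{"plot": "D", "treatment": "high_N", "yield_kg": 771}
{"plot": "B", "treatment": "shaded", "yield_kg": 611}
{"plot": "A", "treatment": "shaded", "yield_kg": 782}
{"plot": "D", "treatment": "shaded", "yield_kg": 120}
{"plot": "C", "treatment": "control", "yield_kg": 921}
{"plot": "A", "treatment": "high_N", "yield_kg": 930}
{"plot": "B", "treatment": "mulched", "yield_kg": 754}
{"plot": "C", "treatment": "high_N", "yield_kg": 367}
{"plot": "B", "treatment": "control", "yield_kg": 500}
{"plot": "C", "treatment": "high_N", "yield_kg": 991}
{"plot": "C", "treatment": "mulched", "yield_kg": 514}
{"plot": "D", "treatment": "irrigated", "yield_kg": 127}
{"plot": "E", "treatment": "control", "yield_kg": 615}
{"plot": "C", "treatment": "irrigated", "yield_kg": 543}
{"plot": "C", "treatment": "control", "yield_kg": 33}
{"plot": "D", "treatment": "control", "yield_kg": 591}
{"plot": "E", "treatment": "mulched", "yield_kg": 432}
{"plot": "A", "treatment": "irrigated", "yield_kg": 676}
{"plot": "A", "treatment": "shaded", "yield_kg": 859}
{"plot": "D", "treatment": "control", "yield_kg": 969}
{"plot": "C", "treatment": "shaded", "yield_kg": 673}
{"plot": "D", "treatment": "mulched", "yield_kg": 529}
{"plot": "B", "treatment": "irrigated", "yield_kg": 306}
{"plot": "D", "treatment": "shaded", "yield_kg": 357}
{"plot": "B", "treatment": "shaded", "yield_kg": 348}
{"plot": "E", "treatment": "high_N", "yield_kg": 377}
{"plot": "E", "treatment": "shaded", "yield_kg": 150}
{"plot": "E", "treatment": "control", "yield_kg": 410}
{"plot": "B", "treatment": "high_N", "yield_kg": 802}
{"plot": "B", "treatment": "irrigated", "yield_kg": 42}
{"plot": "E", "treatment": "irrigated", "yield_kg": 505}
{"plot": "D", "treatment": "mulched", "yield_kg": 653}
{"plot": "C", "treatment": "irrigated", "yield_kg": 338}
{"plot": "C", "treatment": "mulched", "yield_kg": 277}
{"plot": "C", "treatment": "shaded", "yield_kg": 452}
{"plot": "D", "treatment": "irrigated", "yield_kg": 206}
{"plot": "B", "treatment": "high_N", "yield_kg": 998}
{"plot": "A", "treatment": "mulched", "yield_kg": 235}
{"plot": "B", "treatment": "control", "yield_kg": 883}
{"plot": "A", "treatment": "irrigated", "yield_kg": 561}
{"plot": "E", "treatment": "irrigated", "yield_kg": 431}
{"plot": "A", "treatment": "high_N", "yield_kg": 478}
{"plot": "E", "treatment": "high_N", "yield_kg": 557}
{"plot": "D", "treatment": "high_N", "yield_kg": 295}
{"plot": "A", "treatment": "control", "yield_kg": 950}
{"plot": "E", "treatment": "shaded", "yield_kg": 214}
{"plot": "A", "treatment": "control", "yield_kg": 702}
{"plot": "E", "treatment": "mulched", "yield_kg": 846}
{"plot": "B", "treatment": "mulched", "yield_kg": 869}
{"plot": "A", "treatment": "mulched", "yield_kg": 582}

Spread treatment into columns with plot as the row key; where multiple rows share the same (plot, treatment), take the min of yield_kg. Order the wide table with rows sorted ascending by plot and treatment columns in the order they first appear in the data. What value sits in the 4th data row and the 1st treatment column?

295

With rows sorted ascending by plot, row 4 is plot=D. treatment columns in first-appearance order: high_N, shaded, control, mulched, irrigated; column 1 is high_N.
Long rows with plot=D, treatment=high_N: min(771, 295) = 295.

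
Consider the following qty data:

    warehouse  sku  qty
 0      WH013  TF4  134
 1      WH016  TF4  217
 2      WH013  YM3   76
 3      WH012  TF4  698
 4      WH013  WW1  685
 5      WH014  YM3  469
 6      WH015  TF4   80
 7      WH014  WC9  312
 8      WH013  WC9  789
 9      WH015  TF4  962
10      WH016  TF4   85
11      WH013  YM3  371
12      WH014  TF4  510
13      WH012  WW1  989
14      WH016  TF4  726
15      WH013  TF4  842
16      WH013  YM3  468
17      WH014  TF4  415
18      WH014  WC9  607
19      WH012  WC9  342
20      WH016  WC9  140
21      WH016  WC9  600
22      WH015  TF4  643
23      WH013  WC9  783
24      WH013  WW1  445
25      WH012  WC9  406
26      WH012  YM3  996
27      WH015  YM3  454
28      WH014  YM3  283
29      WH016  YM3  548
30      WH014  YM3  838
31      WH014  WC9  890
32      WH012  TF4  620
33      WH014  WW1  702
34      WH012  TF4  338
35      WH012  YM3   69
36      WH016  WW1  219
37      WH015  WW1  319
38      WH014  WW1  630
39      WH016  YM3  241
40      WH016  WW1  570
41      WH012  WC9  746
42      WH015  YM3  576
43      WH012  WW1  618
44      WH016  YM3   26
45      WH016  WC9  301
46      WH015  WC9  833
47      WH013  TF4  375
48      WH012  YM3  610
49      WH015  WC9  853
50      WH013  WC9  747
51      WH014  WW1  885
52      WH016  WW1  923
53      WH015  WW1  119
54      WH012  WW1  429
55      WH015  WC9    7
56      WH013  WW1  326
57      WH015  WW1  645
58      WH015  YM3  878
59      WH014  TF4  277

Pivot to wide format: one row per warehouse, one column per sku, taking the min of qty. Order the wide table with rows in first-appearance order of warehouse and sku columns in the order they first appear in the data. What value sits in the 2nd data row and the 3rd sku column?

219

With rows in first-appearance order of warehouse, row 2 is warehouse=WH016. sku columns in first-appearance order: TF4, YM3, WW1, WC9; column 3 is WW1.
Long rows with warehouse=WH016, sku=WW1: min(219, 570, 923) = 219.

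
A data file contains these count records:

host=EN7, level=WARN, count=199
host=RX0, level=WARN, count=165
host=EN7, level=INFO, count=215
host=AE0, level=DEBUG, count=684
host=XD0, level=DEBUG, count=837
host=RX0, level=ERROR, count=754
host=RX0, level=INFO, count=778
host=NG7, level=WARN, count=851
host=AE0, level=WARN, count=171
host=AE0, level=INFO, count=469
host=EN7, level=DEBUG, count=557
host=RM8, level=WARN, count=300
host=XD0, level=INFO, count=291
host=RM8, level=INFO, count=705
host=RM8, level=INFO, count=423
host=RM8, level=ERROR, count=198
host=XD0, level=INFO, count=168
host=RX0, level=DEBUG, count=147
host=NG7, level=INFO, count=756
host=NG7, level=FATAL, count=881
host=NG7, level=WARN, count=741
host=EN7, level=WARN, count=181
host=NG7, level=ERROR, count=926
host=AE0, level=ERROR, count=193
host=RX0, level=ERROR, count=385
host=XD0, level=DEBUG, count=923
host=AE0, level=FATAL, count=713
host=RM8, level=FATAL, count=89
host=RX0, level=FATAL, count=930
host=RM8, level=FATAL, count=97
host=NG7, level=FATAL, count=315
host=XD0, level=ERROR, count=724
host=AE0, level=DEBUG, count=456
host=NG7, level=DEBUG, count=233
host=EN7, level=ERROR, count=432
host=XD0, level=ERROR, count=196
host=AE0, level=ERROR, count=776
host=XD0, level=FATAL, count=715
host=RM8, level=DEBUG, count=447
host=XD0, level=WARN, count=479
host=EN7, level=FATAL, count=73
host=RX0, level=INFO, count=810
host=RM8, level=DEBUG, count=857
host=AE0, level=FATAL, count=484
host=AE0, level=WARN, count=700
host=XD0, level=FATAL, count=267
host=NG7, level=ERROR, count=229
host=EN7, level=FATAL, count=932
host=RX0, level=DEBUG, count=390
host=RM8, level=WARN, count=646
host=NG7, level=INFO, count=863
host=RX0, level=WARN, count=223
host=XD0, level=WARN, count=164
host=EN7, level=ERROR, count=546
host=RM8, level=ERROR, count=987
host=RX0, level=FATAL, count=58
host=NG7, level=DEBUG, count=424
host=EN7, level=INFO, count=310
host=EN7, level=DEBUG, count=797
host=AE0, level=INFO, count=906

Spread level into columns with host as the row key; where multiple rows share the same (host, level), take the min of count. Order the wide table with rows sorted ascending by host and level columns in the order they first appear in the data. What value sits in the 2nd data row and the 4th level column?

432

With rows sorted ascending by host, row 2 is host=EN7. level columns in first-appearance order: WARN, INFO, DEBUG, ERROR, FATAL; column 4 is ERROR.
Long rows with host=EN7, level=ERROR: min(432, 546) = 432.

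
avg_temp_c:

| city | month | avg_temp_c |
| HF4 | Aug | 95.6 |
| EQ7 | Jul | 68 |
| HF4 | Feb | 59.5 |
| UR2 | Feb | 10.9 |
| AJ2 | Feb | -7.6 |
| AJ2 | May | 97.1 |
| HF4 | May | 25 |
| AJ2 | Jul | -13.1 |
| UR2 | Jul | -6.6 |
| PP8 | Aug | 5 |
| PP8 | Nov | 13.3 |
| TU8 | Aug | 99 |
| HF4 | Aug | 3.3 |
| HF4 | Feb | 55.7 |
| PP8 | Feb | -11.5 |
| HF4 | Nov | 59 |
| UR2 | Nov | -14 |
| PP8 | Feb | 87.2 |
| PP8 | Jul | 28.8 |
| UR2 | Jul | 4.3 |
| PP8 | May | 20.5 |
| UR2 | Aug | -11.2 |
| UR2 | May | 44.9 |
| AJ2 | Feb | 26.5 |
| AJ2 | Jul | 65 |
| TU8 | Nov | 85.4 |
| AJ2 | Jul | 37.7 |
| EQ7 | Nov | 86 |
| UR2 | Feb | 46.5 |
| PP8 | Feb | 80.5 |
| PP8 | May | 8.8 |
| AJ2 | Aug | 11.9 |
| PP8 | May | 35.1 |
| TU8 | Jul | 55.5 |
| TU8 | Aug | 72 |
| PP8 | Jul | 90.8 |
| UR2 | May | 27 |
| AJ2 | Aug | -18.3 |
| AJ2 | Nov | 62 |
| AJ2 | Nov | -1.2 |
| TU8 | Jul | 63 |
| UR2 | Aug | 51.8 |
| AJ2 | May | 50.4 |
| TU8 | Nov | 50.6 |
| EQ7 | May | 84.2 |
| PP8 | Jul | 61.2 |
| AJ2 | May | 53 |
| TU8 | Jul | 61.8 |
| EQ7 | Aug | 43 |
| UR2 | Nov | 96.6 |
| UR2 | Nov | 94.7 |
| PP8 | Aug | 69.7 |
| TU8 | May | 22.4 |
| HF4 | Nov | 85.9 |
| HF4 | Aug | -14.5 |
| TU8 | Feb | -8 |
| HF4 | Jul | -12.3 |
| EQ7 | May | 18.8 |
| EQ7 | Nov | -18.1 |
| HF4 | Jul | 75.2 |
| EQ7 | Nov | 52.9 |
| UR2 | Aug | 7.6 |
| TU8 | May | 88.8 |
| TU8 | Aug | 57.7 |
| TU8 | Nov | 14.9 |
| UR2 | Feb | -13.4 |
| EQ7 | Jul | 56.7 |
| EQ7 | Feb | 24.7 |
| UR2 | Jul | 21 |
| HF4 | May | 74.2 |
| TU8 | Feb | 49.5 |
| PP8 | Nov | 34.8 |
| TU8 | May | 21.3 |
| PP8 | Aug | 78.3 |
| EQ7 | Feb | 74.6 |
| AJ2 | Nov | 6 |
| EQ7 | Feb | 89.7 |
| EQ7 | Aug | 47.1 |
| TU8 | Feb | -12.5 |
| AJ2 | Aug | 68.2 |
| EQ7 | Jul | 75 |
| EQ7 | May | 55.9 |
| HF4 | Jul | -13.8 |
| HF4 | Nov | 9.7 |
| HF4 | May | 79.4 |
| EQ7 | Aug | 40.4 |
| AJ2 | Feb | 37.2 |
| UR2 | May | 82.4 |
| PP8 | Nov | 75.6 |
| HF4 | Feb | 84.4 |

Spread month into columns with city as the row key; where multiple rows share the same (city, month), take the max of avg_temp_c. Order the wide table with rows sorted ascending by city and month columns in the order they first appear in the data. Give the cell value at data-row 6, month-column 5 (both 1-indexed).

96.6

With rows sorted ascending by city, row 6 is city=UR2. month columns in first-appearance order: Aug, Jul, Feb, May, Nov; column 5 is Nov.
Long rows with city=UR2, month=Nov: max(-14, 96.6, 94.7) = 96.6.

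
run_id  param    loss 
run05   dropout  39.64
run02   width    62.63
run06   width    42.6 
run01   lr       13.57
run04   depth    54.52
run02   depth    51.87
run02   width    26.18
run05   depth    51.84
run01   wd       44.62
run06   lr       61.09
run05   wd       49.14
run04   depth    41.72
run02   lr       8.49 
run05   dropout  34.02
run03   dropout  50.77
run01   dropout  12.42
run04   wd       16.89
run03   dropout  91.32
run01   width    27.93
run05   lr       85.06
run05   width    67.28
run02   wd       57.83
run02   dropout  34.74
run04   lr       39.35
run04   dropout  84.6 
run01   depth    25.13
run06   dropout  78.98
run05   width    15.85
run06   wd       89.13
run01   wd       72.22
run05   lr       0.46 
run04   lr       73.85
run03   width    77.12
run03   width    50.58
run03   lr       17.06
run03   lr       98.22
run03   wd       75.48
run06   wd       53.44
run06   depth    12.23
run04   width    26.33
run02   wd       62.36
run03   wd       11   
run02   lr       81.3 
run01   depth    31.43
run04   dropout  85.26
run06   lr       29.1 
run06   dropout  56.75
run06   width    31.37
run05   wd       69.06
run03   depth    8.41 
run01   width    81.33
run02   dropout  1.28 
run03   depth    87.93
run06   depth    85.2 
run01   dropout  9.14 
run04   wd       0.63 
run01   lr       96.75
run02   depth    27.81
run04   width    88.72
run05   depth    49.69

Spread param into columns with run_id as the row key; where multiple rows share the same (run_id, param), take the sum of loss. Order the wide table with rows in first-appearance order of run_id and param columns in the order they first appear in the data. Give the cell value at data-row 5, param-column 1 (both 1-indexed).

With rows in first-appearance order of run_id, row 5 is run_id=run04. param columns in first-appearance order: dropout, width, lr, depth, wd; column 1 is dropout.
Long rows with run_id=run04, param=dropout: 84.6 + 85.26 = 169.86.

169.86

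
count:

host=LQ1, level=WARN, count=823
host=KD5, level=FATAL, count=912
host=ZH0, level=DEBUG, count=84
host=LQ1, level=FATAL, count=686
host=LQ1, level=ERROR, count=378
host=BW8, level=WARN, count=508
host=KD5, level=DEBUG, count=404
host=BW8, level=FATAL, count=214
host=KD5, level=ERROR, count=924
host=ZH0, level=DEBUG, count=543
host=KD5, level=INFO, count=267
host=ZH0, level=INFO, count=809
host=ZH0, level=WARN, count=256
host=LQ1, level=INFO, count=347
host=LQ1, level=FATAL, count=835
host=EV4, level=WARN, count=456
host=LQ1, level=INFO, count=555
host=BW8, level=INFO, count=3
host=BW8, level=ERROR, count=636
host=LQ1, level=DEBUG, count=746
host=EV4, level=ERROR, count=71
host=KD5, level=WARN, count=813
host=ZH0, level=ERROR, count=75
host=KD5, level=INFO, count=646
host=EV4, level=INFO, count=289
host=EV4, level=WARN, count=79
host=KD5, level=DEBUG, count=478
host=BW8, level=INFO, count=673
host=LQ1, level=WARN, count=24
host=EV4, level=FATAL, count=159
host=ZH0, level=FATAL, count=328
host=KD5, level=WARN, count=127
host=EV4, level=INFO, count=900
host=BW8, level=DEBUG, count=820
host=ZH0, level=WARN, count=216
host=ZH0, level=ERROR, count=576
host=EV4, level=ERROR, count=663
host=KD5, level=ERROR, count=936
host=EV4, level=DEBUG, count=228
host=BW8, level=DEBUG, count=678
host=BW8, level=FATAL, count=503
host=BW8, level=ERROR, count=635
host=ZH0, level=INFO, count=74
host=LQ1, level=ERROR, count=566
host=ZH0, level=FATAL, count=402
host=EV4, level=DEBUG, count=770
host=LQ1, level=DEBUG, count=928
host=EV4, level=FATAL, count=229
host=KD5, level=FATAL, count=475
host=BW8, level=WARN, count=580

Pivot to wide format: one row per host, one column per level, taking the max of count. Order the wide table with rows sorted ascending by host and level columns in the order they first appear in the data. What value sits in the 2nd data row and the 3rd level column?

With rows sorted ascending by host, row 2 is host=EV4. level columns in first-appearance order: WARN, FATAL, DEBUG, ERROR, INFO; column 3 is DEBUG.
Long rows with host=EV4, level=DEBUG: max(228, 770) = 770.

770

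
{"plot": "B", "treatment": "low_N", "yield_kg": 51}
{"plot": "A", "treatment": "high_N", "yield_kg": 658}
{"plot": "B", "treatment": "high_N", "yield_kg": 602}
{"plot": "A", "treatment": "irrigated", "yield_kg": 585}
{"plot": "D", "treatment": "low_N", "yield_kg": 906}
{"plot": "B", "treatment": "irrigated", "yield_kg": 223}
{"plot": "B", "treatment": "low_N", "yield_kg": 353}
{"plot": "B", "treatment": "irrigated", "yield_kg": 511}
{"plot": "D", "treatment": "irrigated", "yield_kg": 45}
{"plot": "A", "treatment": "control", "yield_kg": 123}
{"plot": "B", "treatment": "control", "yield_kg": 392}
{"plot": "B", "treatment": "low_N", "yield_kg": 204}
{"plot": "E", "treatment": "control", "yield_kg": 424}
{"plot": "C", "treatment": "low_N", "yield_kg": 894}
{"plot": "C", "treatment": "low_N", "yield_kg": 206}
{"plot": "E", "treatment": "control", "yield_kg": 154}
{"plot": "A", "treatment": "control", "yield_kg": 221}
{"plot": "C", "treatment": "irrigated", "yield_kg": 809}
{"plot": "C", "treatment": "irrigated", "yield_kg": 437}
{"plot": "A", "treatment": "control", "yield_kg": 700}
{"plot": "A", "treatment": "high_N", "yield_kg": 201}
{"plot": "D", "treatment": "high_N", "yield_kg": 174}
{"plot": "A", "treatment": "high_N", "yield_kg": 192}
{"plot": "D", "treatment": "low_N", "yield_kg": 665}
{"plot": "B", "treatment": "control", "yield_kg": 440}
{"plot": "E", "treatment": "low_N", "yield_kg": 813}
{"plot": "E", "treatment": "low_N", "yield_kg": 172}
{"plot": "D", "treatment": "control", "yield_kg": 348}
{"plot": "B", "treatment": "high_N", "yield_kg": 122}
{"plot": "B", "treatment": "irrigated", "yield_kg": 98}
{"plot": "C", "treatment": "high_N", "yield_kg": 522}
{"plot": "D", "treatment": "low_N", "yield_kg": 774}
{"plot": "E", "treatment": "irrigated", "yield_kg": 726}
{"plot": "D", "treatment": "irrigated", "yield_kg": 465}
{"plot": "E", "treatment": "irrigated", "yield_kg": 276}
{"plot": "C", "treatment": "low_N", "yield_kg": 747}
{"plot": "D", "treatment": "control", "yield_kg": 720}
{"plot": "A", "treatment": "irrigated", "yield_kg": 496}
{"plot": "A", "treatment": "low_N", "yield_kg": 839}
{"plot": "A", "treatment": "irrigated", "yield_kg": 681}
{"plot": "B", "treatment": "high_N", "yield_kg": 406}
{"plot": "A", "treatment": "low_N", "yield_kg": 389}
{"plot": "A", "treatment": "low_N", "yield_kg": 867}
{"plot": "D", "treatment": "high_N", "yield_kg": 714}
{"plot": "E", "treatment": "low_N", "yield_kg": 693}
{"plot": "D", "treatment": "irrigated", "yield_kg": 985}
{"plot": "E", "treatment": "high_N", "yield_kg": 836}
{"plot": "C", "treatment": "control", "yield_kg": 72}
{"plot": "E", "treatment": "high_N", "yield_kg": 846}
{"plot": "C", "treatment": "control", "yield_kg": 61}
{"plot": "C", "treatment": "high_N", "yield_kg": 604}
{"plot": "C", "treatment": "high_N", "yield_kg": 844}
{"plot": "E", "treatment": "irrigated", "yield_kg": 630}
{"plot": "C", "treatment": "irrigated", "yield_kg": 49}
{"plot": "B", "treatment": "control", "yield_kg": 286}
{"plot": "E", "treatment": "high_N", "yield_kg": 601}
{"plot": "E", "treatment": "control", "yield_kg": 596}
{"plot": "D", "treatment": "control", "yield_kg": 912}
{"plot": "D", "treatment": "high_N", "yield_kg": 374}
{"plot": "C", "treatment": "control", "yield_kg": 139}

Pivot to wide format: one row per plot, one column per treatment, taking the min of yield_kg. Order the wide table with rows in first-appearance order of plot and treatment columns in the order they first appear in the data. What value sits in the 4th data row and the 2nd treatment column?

With rows in first-appearance order of plot, row 4 is plot=E. treatment columns in first-appearance order: low_N, high_N, irrigated, control; column 2 is high_N.
Long rows with plot=E, treatment=high_N: min(836, 846, 601) = 601.

601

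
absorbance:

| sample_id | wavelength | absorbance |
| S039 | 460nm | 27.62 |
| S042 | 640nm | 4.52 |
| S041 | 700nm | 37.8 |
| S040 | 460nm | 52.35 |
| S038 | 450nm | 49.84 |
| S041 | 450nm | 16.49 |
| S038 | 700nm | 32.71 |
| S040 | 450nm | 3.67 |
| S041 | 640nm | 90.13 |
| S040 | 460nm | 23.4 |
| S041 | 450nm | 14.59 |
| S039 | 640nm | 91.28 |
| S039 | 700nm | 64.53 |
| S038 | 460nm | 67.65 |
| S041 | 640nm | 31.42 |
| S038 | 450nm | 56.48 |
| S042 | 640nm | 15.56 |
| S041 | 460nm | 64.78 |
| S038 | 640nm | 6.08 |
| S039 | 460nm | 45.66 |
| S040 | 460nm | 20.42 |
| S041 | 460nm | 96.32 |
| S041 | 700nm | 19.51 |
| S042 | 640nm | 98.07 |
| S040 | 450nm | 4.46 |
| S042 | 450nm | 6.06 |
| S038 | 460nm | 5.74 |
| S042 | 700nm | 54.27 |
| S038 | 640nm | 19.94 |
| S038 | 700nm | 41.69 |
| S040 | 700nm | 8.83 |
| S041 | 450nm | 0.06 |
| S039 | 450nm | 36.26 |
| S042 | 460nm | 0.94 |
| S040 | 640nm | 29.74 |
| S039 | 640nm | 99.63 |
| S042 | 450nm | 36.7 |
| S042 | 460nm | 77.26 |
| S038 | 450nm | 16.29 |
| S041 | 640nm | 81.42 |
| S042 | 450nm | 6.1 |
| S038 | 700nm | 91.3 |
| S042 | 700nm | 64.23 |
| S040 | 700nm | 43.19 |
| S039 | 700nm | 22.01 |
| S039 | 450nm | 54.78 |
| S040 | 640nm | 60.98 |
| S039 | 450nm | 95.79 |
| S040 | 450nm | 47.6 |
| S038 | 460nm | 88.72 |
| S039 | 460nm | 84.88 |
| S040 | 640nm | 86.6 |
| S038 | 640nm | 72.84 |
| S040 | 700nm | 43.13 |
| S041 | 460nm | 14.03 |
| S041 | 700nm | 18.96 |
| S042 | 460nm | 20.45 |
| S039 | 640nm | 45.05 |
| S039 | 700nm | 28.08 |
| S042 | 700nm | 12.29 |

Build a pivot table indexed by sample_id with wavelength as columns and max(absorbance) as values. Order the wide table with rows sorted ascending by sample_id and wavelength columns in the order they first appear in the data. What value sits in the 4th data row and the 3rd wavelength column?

With rows sorted ascending by sample_id, row 4 is sample_id=S041. wavelength columns in first-appearance order: 460nm, 640nm, 700nm, 450nm; column 3 is 700nm.
Long rows with sample_id=S041, wavelength=700nm: max(37.8, 19.51, 18.96) = 37.8.

37.8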